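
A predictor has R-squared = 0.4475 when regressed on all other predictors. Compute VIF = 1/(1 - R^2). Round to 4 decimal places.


Using VIF = 1/(1 - R^2_j):
1 - 0.4475 = 0.5525.
VIF = 1.8100.

1.8100


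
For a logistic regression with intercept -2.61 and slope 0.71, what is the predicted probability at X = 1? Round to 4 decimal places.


Linear predictor: z = -2.61 + 0.71 * 1 = -1.9000.
P = 1/(1 + exp(1.9000)) = 1/(1 + 6.6859) = 0.1301.

0.1301


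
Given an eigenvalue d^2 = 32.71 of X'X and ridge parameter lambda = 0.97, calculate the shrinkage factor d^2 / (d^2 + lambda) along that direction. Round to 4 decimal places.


Compute the denominator: 32.71 + 0.97 = 33.6800.
Shrinkage factor = 32.71 / 33.6800 = 0.9712.

0.9712


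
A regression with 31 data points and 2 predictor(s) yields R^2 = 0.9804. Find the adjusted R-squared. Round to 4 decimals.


Using the formula:
(1 - 0.9804) = 0.0196.
Multiply by 30/28: 0.0196 * 30 = 0.5880, then 0.5880 / 28 = 0.0210.
Adj R^2 = 1 - 0.0210 = 0.9790.

0.9790


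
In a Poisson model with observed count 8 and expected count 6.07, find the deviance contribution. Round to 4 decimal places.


Compute y*ln(y/mu) = 8*ln(8/6.07) = 8*0.276083 = 2.208664.
y - mu = 1.93.
D = 2*(2.208664 - (1.93)) = 0.557328, which rounds to 0.5573.

0.5573


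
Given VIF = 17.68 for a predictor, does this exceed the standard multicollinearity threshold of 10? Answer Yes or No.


Compare VIF = 17.68 to the threshold of 10.
17.68 >= 10, so the answer is Yes.

Yes


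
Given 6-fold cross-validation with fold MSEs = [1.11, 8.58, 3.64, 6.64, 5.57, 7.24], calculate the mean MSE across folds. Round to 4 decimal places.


Sum of fold MSEs = 32.7800.
Average = 32.7800 / 6 = 5.4633.

5.4633


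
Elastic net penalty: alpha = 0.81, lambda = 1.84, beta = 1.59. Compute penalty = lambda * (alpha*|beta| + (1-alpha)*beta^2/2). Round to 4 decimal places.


Compute:
L1 = 0.81 * 1.59 = 1.2879.
L2 = 0.19 * 1.59^2 / 2 = 0.2402.
Penalty = 1.84 * (1.2879 + 0.2402) = 2.8116.

2.8116


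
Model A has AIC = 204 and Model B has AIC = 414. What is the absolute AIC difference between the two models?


Absolute difference = |204 - 414| = 210.
The model with lower AIC (A) is preferred.

210


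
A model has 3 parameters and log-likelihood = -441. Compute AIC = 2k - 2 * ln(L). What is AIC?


AIC = 2*3 - 2*(-441).
= 6 + 882 = 888.

888


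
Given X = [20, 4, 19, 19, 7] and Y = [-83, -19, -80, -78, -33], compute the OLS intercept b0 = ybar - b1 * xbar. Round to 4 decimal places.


The slope is b1 = -3.9421.
Sample means are xbar = 13.8000 and ybar = -58.6000.
Intercept: b0 = -58.6000 - (-3.9421)(13.8000) = -4.1993.

-4.1993


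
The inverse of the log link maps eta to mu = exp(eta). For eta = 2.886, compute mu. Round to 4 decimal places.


The inverse log link gives:
mu = exp(2.886) = 17.9215.

17.9215


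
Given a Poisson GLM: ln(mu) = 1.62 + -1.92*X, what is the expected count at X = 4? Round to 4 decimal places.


Linear predictor: eta = 1.62 + (-1.92)(4) = -6.0600.
Expected count: mu = exp(-6.0600) = 0.0023.

0.0023


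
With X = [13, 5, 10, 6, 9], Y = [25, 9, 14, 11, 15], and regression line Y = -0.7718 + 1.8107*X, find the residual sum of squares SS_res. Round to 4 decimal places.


Predicted values from Y = -0.7718 + 1.8107*X.
Residuals: [2.2327, 0.7183, -3.3352, 0.9076, -0.5245].
SSres = 17.7233.

17.7233


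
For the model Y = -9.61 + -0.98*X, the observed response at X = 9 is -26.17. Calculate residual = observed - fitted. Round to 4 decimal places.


Compute yhat = -9.61 + (-0.98)(9) = -18.4300.
Residual = actual - predicted = -26.17 - -18.4300 = -7.7400.

-7.7400


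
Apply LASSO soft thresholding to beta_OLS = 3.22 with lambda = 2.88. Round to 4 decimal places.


|beta_OLS| = 3.22.
lambda = 2.88.
Since |beta| > lambda, coefficient = sign(beta)*(|beta| - lambda) = 0.3400.
Result = 0.3400.

0.3400


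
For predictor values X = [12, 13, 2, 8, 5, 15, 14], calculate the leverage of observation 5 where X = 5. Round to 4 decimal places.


Compute xbar = 9.8571 with n = 7 observations.
SXX = 146.8571.
Leverage = 1/7 + (5 - 9.8571)^2/146.8571 = 0.3035.

0.3035


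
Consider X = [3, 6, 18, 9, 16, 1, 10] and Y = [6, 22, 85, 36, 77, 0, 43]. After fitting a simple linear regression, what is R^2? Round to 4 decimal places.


The fitted line is Y = -8.2589 + 5.1875*X.
SSres = 23.2768, SStot = 6481.7143.
R^2 = 1 - SSres/SStot = 0.9964.

0.9964


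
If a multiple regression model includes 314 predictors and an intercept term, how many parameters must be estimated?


Each predictor gets one coefficient, plus one intercept.
Total parameters = 314 + 1 = 315.

315


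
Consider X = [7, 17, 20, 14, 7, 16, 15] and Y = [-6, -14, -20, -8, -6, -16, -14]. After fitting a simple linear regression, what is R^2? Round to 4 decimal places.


The fitted line is Y = 1.7674 + -1.0039*X.
SSres = 27.4264, SStot = 176.0000.
R^2 = 1 - SSres/SStot = 0.8442.

0.8442


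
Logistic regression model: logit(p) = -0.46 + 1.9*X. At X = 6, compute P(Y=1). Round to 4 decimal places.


Compute z = -0.46 + (1.9)(6) = 10.9400.
exp(-z) = 0.0000.
P = 1/(1 + 0.0000) = 1.0000.

1.0000


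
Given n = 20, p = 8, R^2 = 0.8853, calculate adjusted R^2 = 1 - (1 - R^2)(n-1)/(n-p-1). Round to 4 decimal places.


Using the formula:
(1 - 0.8853) = 0.1147.
Multiply by 19/11: 0.1147 * 19 = 2.1793, then 2.1793 / 11 = 0.1981.
Adj R^2 = 1 - 0.1981 = 0.8019.

0.8019


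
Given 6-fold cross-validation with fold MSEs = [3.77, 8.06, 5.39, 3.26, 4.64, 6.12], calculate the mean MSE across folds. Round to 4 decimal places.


Sum of fold MSEs = 31.2400.
Average = 31.2400 / 6 = 5.2067.

5.2067


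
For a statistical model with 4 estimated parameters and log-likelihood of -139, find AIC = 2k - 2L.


AIC = 2*4 - 2*(-139).
= 8 + 278 = 286.

286


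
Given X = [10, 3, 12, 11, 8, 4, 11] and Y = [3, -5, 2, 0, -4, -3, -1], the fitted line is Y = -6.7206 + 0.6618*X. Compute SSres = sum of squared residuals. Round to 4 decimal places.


For each point, residual = actual - predicted.
Residuals: [3.1026, -0.2648, 0.7790, -0.5592, -2.5738, 1.0734, -1.5592].
Sum of squared residuals = 20.8235.

20.8235


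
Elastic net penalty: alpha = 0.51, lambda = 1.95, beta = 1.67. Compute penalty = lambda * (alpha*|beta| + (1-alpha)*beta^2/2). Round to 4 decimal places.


Compute:
L1 = 0.51 * 1.67 = 0.8517.
L2 = 0.49 * 1.67^2 / 2 = 0.6833.
Penalty = 1.95 * (0.8517 + 0.6833) = 2.9932.

2.9932


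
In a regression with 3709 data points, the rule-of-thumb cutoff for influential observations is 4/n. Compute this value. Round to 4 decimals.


Cook's distance cutoff = 4/n = 4/3709.
= 0.0011.

0.0011


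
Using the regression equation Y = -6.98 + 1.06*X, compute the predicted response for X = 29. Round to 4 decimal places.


Predicted value:
Y = -6.98 + (1.06)(29) = -6.98 + 30.7400 = 23.7600.

23.7600


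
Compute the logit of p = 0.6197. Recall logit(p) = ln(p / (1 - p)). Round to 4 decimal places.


Compute the odds: 0.6197/0.3803 = 1.6295.
Take the natural log: ln(1.6295) = 0.4883.

0.4883


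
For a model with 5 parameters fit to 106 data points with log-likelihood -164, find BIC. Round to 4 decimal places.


Compute k*ln(n) = 5*ln(106) = 5*4.663439 = 23.317195.
Then -2*loglik = 328.
BIC = 23.317195 + 328 = 351.317195, which rounds to 351.3172.

351.3172


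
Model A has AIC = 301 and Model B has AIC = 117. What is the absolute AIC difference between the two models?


Absolute difference = |301 - 117| = 184.
The model with lower AIC (B) is preferred.

184


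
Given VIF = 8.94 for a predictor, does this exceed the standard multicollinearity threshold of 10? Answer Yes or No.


Compare VIF = 8.94 to the threshold of 10.
8.94 < 10, so the answer is No.

No


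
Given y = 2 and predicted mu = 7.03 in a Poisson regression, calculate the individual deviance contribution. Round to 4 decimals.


Compute y*ln(y/mu) = 2*ln(2/7.03) = 2*-1.257040 = -2.514080.
y - mu = -5.03.
D = 2*(-2.514080 - (-5.03)) = 5.031840, which rounds to 5.0318.

5.0318


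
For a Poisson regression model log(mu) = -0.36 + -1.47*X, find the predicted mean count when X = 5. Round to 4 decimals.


Linear predictor: eta = -0.36 + (-1.47)(5) = -7.7100.
Expected count: mu = exp(-7.7100) = 0.0004.

0.0004


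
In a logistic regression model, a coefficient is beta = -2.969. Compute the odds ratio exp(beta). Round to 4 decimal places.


exp(-2.969) = 0.0514.
So the odds ratio is 0.0514.

0.0514


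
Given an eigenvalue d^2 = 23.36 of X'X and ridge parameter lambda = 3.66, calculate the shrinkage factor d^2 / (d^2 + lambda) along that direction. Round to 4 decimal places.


d^2 + lambda = 23.36 + 3.66 = 27.0200.
Shrinkage factor = 23.36/27.0200 = 0.8645.

0.8645


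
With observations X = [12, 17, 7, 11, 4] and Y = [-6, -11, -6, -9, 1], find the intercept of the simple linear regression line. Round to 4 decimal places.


The slope is b1 = -0.8077.
Sample means are xbar = 10.2000 and ybar = -6.2000.
Intercept: b0 = -6.2000 - (-0.8077)(10.2000) = 2.0385.

2.0385


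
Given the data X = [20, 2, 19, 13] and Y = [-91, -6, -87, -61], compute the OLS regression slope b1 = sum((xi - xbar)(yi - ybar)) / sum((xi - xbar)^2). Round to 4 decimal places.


First compute the means: xbar = 13.5000, ybar = -61.2500.
Then S_xx = sum((xi - xbar)^2) = 205.0000.
S_xy = sum((xi - xbar)(yi - ybar)) = -970.5000.
b1 = S_xy / S_xx = -970.5000 / 205.0000 = -4.7341.

-4.7341


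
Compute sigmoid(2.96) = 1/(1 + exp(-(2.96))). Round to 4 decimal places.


Compute exp(-2.9600) = 0.0518.
Sigmoid = 1 / (1 + 0.0518) = 1 / 1.0518 = 0.9507.

0.9507


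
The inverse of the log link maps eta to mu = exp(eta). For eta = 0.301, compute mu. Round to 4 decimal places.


The inverse log link gives:
mu = exp(0.301) = 1.3512.

1.3512


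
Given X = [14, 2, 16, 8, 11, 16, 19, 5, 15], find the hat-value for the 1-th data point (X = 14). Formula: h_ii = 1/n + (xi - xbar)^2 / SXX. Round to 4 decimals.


Compute xbar = 11.7778 with n = 9 observations.
SXX = 259.5556.
Leverage = 1/9 + (14 - 11.7778)^2/259.5556 = 0.1301.

0.1301


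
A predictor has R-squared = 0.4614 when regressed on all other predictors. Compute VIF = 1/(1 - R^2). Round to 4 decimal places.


Using VIF = 1/(1 - R^2_j):
1 - 0.4614 = 0.5386.
VIF = 1.8567.

1.8567


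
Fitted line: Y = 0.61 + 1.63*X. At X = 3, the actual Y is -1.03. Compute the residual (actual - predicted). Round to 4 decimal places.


Predicted = 0.61 + 1.63 * 3 = 5.5000.
Residual = -1.03 - 5.5000 = -6.5300.

-6.5300


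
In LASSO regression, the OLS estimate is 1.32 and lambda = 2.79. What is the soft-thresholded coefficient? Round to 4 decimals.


Absolute value: |1.32| = 1.32.
Compare to lambda = 2.79.
Since |beta| <= lambda, the coefficient is set to 0.

0.0000


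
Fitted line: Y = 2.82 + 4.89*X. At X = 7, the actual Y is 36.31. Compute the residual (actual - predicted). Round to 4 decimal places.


Predicted = 2.82 + 4.89 * 7 = 37.0500.
Residual = 36.31 - 37.0500 = -0.7400.

-0.7400


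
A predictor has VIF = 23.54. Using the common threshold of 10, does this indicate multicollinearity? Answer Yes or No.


Compare VIF = 23.54 to the threshold of 10.
23.54 >= 10, so the answer is Yes.

Yes


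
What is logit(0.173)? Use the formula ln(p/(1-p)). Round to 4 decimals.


1 - p = 0.827.
p/(1-p) = 0.2092.
logit = ln(0.2092) = -1.5645.

-1.5645


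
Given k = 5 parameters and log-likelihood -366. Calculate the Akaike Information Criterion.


AIC = 2*5 - 2*(-366).
= 10 + 732 = 742.

742


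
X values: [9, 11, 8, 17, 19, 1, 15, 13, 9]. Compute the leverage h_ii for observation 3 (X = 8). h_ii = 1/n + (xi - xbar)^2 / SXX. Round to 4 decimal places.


n = 9, xbar = 11.3333.
SXX = sum((xi - xbar)^2) = 236.0000.
h = 1/9 + (8 - 11.3333)^2 / 236.0000 = 0.1582.

0.1582


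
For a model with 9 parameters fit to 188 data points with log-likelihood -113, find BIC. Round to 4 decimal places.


k * ln(n) = 9 * ln(188) = 9 * 5.236442 = 47.127978.
-2 * loglik = -2 * (-113) = 226.
BIC = 47.127978 + 226 = 273.127978, which rounds to 273.1280.

273.1280


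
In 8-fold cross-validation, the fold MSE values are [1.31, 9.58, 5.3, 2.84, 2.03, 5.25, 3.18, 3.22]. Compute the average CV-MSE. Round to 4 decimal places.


Total MSE across folds = 32.7100.
CV-MSE = 32.7100/8 = 4.0888.

4.0888


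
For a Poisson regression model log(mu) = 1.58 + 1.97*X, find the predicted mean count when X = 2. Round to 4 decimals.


Linear predictor: eta = 1.58 + (1.97)(2) = 5.5200.
Expected count: mu = exp(5.5200) = 249.6350.

249.6350


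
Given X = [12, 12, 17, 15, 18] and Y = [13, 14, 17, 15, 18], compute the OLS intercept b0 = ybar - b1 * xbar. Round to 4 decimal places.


First find the slope: b1 = 0.7273.
Means: xbar = 14.8000, ybar = 15.4000.
b0 = ybar - b1 * xbar = 15.4000 - 0.7273 * 14.8000 = 4.6364.

4.6364


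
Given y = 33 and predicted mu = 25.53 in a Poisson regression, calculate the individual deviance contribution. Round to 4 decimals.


Compute y*ln(y/mu) = 33*ln(33/25.53) = 33*0.256653 = 8.469549.
y - mu = 7.47.
D = 2*(8.469549 - (7.47)) = 1.999098, which rounds to 1.9991.

1.9991


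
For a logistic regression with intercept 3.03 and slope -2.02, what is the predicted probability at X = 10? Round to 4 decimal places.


Linear predictor: z = 3.03 + -2.02 * 10 = -17.1700.
P = 1/(1 + exp(17.1700)) = 1/(1 + 28630982.6822) = 0.0000.

0.0000


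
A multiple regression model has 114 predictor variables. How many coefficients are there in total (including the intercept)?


Each predictor gets one coefficient, plus one intercept.
Total parameters = 114 + 1 = 115.

115


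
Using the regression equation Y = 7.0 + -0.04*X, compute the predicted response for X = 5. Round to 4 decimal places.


Predicted value:
Y = 7.0 + (-0.04)(5) = 7.0 + -0.2000 = 6.8000.

6.8000


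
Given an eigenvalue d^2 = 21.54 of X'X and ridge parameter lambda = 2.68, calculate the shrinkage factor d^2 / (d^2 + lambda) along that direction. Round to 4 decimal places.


Denominator = d^2 + lambda = 21.54 + 2.68 = 24.2200.
Shrinkage = 21.54 / 24.2200 = 0.8893.

0.8893


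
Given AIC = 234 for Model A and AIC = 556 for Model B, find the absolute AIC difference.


Compute |234 - 556| = 322.
Model A has the smaller AIC.

322


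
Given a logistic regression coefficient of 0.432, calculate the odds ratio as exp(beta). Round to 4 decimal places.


exp(0.432) = 1.5403.
So the odds ratio is 1.5403.

1.5403


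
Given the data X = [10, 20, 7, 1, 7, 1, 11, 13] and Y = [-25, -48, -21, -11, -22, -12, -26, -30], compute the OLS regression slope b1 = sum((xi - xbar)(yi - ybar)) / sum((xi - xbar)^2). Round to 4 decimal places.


Calculate xbar = 8.7500, ybar = -24.3750.
S_xx = 277.5000, S_xy = -503.7500.
Using b1 = S_xy / S_xx = -503.7500 / 277.5000, we get b1 = -1.8153.

-1.8153


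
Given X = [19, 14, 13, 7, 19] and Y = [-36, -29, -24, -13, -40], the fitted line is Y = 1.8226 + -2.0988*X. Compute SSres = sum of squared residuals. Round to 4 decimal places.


Predicted values from Y = 1.8226 + -2.0988*X.
Residuals: [2.0546, -1.4394, 1.4618, -0.1310, -1.9454].
SSres = 12.2319.

12.2319


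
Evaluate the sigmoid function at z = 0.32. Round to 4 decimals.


First, exp(-0.3200) = 0.7261.
Then sigma(z) = 1/(1 + 0.7261) = 0.5793.

0.5793


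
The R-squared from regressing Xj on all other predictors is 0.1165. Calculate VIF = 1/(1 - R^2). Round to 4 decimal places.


Using VIF = 1/(1 - R^2_j):
1 - 0.1165 = 0.8835.
VIF = 1.1319.

1.1319


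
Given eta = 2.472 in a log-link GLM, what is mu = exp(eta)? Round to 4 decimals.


The inverse log link gives:
mu = exp(2.472) = 11.8461.

11.8461


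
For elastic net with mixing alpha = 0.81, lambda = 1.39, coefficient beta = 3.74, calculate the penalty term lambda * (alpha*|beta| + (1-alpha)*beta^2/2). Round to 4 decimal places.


L1 component = 0.81 * |3.74| = 3.0294.
L2 component = 0.19 * 3.74^2 / 2 = 1.3288.
Penalty = 1.39 * (3.0294 + 1.3288) = 1.39 * 4.3582 = 6.0579.

6.0579


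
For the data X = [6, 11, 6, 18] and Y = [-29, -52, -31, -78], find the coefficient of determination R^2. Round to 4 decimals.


Fit the OLS line: b0 = -6.3411, b1 = -4.0155.
SSres = 4.9767.
SStot = 1565.0000.
R^2 = 1 - 4.9767/1565.0000 = 0.9968.

0.9968


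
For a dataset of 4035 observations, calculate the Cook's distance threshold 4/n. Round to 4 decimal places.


The threshold is 4/n.
4/4035 = 0.0010.

0.0010


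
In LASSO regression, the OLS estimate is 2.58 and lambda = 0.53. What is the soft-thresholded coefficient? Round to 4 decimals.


|beta_OLS| = 2.58.
lambda = 0.53.
Since |beta| > lambda, coefficient = sign(beta)*(|beta| - lambda) = 2.0500.
Result = 2.0500.

2.0500


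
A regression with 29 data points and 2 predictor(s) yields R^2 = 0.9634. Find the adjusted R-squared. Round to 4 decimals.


Plug in: Adj R^2 = 1 - (1 - 0.9634) * 28/26.
= 1 - 0.0366 * 28/26
= 1 - 1.0248 / 26
= 1 - 0.0394 = 0.9606.

0.9606


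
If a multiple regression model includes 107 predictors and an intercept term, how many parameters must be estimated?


Each predictor gets one coefficient, plus one intercept.
Total parameters = 107 + 1 = 108.

108


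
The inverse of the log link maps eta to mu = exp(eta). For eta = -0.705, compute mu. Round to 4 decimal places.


The inverse log link gives:
mu = exp(-0.705) = 0.4941.

0.4941


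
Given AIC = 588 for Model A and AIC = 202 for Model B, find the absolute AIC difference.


Absolute difference = |588 - 202| = 386.
The model with lower AIC (B) is preferred.

386


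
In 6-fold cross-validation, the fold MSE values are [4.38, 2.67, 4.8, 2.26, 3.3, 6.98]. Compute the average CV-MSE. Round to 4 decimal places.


Sum of fold MSEs = 24.3900.
Average = 24.3900 / 6 = 4.0650.

4.0650


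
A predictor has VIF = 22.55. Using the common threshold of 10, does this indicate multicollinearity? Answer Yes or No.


Compare VIF = 22.55 to the threshold of 10.
22.55 >= 10, so the answer is Yes.

Yes


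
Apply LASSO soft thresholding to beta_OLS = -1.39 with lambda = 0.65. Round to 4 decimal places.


Check: |-1.39| = 1.39 vs lambda = 0.65.
Since |beta| > lambda, coefficient = sign(beta)*(|beta| - lambda) = -0.7400.
Soft-thresholded coefficient = -0.7400.

-0.7400


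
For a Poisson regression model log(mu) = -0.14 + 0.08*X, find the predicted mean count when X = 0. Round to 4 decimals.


eta = -0.14 + 0.08 * 0 = -0.1400.
mu = exp(-0.1400) = 0.8694.

0.8694


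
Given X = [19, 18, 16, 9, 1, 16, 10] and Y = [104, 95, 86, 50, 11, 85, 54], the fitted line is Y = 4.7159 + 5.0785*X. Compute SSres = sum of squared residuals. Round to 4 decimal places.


Compute predicted values, then residuals = yi - yhat_i.
Residuals: [2.7926, -1.1289, 0.0281, -0.4224, 1.2056, -0.9719, -1.5009].
SSres = sum(residual^2) = 13.9030.

13.9030


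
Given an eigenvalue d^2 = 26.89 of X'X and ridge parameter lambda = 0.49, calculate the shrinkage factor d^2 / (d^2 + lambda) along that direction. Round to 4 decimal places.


Denominator = d^2 + lambda = 26.89 + 0.49 = 27.3800.
Shrinkage = 26.89 / 27.3800 = 0.9821.

0.9821


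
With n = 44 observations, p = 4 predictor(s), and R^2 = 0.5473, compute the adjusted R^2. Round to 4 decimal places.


Adjusted R^2 = 1 - (1 - R^2) * (n-1)/(n-p-1).
(1 - R^2) = 0.4527.
(n-1)/(n-p-1) = 43/39.
(1 - R^2) * (n-1) = 0.4527 * 43 = 19.4661.
Divide by (n-p-1): 19.4661 / 39 = 0.4991.
Adj R^2 = 1 - 0.4991 = 0.5009.

0.5009


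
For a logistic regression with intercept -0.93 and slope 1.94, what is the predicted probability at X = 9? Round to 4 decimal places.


Linear predictor: z = -0.93 + 1.94 * 9 = 16.5300.
P = 1/(1 + exp(-16.5300)) = 1/(1 + 0.0000) = 1.0000.

1.0000


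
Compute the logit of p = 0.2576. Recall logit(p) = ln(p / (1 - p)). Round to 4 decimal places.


Compute the odds: 0.2576/0.7424 = 0.3470.
Take the natural log: ln(0.3470) = -1.0585.

-1.0585


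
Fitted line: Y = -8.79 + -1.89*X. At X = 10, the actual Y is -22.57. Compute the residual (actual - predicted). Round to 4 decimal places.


Compute yhat = -8.79 + (-1.89)(10) = -27.6900.
Residual = actual - predicted = -22.57 - -27.6900 = 5.1200.

5.1200


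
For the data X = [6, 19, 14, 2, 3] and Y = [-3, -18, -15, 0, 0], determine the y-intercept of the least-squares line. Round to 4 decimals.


First find the slope: b1 = -1.1572.
Means: xbar = 8.8000, ybar = -7.2000.
b0 = ybar - b1 * xbar = -7.2000 - -1.1572 * 8.8000 = 2.9835.

2.9835


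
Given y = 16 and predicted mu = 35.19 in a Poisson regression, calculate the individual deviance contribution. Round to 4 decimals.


First: ln(16/35.19) = -0.788173.
Then: 16 * -0.788173 = -12.610768.
y - mu = 16 - 35.19 = -19.19.
D = 2(-12.610768 - -19.19) = 13.158464, which rounds to 13.1585.

13.1585


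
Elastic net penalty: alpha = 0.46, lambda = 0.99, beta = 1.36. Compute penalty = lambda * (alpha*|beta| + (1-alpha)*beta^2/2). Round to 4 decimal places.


L1 component = 0.46 * |1.36| = 0.6256.
L2 component = 0.54 * 1.36^2 / 2 = 0.4994.
Penalty = 0.99 * (0.6256 + 0.4994) = 0.99 * 1.1250 = 1.1137.

1.1137


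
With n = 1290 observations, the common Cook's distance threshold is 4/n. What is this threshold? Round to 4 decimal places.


The threshold is 4/n.
4/1290 = 0.0031.

0.0031


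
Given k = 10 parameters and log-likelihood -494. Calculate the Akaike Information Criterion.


AIC = 2*10 - 2*(-494).
= 20 + 988 = 1008.

1008


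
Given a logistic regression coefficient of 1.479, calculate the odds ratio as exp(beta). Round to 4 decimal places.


The odds ratio is computed as:
OR = e^(1.479) = 4.3886.

4.3886


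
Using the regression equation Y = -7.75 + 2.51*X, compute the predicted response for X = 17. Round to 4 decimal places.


Plug X = 17 into Y = -7.75 + 2.51*X:
Y = -7.75 + 42.6700 = 34.9200.

34.9200


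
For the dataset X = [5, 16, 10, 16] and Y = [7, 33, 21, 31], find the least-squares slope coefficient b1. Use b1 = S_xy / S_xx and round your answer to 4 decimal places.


First compute the means: xbar = 11.7500, ybar = 23.0000.
Then S_xx = sum((xi - xbar)^2) = 84.7500.
S_xy = sum((xi - xbar)(yi - ybar)) = 188.0000.
b1 = S_xy / S_xx = 188.0000 / 84.7500 = 2.2183.

2.2183


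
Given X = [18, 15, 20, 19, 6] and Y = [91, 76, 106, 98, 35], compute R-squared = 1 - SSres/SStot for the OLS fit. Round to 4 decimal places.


The fitted line is Y = 4.3591 + 4.9257*X.
SSres = 20.0867, SStot = 3154.8000.
R^2 = 1 - SSres/SStot = 0.9936.

0.9936


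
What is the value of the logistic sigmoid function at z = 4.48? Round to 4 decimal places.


exp(-4.4800) = 0.0113.
1 + exp(-z) = 1.0113.
sigmoid = 1/1.0113 = 0.9888.

0.9888


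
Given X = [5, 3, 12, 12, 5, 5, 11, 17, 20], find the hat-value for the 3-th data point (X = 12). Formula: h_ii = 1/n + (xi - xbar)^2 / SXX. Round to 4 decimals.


Mean of X: xbar = 10.0000.
SXX = 282.0000.
For X = 12: h = 1/9 + (12 - 10.0000)^2/282.0000 = 0.1253.

0.1253


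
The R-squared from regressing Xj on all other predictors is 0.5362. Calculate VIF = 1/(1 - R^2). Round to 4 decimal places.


VIF = 1 / (1 - 0.5362).
= 1 / 0.4638 = 2.1561.

2.1561


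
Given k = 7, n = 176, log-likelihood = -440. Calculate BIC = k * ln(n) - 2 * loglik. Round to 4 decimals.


k * ln(n) = 7 * ln(176) = 7 * 5.170484 = 36.193388.
-2 * loglik = -2 * (-440) = 880.
BIC = 36.193388 + 880 = 916.193388, which rounds to 916.1934.

916.1934


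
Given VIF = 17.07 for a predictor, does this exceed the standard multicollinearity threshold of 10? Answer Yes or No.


The threshold is 10.
VIF = 17.07 is >= 10.
Multicollinearity indication: Yes.

Yes


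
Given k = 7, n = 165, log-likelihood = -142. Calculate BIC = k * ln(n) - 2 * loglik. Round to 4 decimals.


ln(165) = 5.105945.
k * ln(n) = 7 * 5.105945 = 35.741615.
-2L = 284.
BIC = 35.741615 + 284 = 319.741615, which rounds to 319.7416.

319.7416


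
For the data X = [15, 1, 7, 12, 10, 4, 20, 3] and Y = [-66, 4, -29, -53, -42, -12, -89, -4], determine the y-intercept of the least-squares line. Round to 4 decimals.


The slope is b1 = -4.9527.
Sample means are xbar = 9.0000 and ybar = -36.3750.
Intercept: b0 = -36.3750 - (-4.9527)(9.0000) = 8.1993.

8.1993


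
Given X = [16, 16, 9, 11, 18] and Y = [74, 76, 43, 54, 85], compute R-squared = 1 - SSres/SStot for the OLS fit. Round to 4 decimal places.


Fit the OLS line: b0 = 2.9172, b1 = 4.5345.
SSres = 4.6310.
SStot = 1197.2000.
R^2 = 1 - 4.6310/1197.2000 = 0.9961.

0.9961


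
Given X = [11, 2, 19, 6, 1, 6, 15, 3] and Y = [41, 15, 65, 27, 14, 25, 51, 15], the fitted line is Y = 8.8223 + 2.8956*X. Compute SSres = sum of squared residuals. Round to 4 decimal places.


Predicted values from Y = 8.8223 + 2.8956*X.
Residuals: [0.3261, 0.3865, 1.1613, 0.8041, 2.2821, -1.1959, -1.2563, -2.5091].
SSres = 16.7629.

16.7629


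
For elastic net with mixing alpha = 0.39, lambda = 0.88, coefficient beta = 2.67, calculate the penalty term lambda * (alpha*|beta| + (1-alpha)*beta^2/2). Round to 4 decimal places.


alpha * |beta| = 0.39 * 2.67 = 1.0413.
(1-alpha) * beta^2/2 = 0.61 * 7.1289/2 = 2.1743.
Total = 0.88 * (1.0413 + 2.1743) = 2.8297.

2.8297


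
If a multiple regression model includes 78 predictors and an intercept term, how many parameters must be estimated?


Including the intercept, the model has 78 predictor coefficients + 1 intercept.
Total = 79.

79


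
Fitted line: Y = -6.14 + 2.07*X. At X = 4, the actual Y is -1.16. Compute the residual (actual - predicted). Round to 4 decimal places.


Predicted = -6.14 + 2.07 * 4 = 2.1400.
Residual = -1.16 - 2.1400 = -3.3000.

-3.3000


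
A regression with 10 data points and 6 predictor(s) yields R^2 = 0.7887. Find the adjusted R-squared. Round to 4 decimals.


Plug in: Adj R^2 = 1 - (1 - 0.7887) * 9/3.
= 1 - 0.2113 * 9/3
= 1 - 1.9017 / 3
= 1 - 0.6339 = 0.3661.

0.3661


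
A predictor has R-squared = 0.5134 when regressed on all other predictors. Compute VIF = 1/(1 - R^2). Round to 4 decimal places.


Denominator: 1 - 0.5134 = 0.4866.
VIF = 1 / 0.4866 = 2.0551.

2.0551


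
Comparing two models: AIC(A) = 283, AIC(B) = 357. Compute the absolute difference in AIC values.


Compute |283 - 357| = 74.
Model A has the smaller AIC.

74


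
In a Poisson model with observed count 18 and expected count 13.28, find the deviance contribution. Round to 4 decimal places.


First: ln(18/13.28) = 0.304113.
Then: 18 * 0.304113 = 5.474034.
y - mu = 18 - 13.28 = 4.72.
D = 2(5.474034 - 4.72) = 1.508068, which rounds to 1.5081.

1.5081


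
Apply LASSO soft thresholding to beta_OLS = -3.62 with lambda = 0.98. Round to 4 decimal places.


|beta_OLS| = 3.62.
lambda = 0.98.
Since |beta| > lambda, coefficient = sign(beta)*(|beta| - lambda) = -2.6400.
Result = -2.6400.

-2.6400


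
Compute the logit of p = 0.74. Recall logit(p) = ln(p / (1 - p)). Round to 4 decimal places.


1 - p = 0.26.
p/(1-p) = 2.8462.
logit = ln(2.8462) = 1.0460.

1.0460


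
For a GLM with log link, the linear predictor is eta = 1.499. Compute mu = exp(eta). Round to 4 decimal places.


Apply the inverse link:
mu = e^1.499 = 4.4772.

4.4772


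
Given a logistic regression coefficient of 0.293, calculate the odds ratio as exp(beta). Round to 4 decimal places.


Odds ratio = exp(beta) = exp(0.293).
= 1.3404.

1.3404


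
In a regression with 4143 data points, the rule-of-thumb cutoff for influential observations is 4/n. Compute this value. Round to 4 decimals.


Cook's distance cutoff = 4/n = 4/4143.
= 0.0010.

0.0010


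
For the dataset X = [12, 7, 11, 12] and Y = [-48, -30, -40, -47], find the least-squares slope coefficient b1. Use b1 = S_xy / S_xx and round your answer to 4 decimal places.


First compute the means: xbar = 10.5000, ybar = -41.2500.
Then S_xx = sum((xi - xbar)^2) = 17.0000.
S_xy = sum((xi - xbar)(yi - ybar)) = -57.5000.
b1 = S_xy / S_xx = -57.5000 / 17.0000 = -3.3824.

-3.3824


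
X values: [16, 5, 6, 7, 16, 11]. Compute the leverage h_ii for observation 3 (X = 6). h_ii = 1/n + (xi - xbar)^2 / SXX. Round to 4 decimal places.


n = 6, xbar = 10.1667.
SXX = sum((xi - xbar)^2) = 122.8333.
h = 1/6 + (6 - 10.1667)^2 / 122.8333 = 0.3080.

0.3080


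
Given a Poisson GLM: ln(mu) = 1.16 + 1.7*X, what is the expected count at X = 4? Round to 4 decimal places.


Linear predictor: eta = 1.16 + (1.7)(4) = 7.9600.
Expected count: mu = exp(7.9600) = 2864.0730.

2864.0730


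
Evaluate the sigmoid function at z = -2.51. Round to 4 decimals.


exp(2.5100) = 12.3049.
1 + exp(-z) = 13.3049.
sigmoid = 1/13.3049 = 0.0752.

0.0752


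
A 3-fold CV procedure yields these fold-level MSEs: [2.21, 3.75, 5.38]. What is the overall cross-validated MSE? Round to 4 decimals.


Sum of fold MSEs = 11.3400.
Average = 11.3400 / 3 = 3.7800.

3.7800


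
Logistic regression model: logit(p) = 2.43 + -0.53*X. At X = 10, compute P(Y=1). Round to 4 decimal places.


Compute z = 2.43 + (-0.53)(10) = -2.8700.
exp(-z) = 17.6370.
P = 1/(1 + 17.6370) = 0.0537.

0.0537


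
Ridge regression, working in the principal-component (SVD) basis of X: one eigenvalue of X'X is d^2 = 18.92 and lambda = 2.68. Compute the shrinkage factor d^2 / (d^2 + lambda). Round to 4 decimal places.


Denominator = d^2 + lambda = 18.92 + 2.68 = 21.6000.
Shrinkage = 18.92 / 21.6000 = 0.8759.

0.8759


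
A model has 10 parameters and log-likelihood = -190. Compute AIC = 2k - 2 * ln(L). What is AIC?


AIC = 2k - 2*loglik = 2(10) - 2(-190).
= 20 + 380 = 400.

400


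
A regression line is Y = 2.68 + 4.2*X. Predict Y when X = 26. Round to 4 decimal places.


Predicted value:
Y = 2.68 + (4.2)(26) = 2.68 + 109.2000 = 111.8800.

111.8800


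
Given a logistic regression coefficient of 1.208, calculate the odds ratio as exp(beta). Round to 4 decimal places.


Odds ratio = exp(beta) = exp(1.208).
= 3.3468.

3.3468


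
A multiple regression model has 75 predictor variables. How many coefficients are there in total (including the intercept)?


Total coefficients = number of predictors + 1 (for the intercept).
= 75 + 1 = 76.

76


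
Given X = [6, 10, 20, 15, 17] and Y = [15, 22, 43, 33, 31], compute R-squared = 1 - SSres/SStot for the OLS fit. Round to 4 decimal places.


Fit the OLS line: b0 = 3.4249, b1 = 1.8658.
SSres = 24.9457.
SStot = 460.8000.
R^2 = 1 - 24.9457/460.8000 = 0.9459.

0.9459


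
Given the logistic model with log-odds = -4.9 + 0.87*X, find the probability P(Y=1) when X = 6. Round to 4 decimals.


Linear predictor: z = -4.9 + 0.87 * 6 = 0.3200.
P = 1/(1 + exp(-0.3200)) = 1/(1 + 0.7261) = 0.5793.

0.5793


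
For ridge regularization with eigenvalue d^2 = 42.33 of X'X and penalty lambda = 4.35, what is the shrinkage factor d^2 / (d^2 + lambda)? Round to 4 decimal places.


Compute the denominator: 42.33 + 4.35 = 46.6800.
Shrinkage factor = 42.33 / 46.6800 = 0.9068.

0.9068


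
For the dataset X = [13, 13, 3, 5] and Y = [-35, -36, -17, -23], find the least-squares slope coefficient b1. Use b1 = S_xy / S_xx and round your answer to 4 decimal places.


First compute the means: xbar = 8.5000, ybar = -27.7500.
Then S_xx = sum((xi - xbar)^2) = 83.0000.
S_xy = sum((xi - xbar)(yi - ybar)) = -145.5000.
b1 = S_xy / S_xx = -145.5000 / 83.0000 = -1.7530.

-1.7530


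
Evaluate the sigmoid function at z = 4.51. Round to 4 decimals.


Compute exp(-4.5100) = 0.0110.
Sigmoid = 1 / (1 + 0.0110) = 1 / 1.0110 = 0.9891.

0.9891


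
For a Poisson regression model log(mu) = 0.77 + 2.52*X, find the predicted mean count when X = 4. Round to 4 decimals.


eta = 0.77 + 2.52 * 4 = 10.8500.
mu = exp(10.8500) = 51534.1514.

51534.1514


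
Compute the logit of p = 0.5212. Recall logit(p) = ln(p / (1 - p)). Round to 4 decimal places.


1 - p = 0.4788.
p/(1-p) = 1.0886.
logit = ln(1.0886) = 0.0849.

0.0849


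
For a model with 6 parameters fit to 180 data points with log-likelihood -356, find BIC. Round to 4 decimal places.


Compute k*ln(n) = 6*ln(180) = 6*5.192957 = 31.157742.
Then -2*loglik = 712.
BIC = 31.157742 + 712 = 743.157742, which rounds to 743.1577.

743.1577


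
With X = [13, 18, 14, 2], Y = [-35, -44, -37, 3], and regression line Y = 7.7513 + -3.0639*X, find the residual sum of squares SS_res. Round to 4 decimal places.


Predicted values from Y = 7.7513 + -3.0639*X.
Residuals: [-2.9206, 3.3989, -1.8567, 1.3765].
SSres = 25.4245.

25.4245


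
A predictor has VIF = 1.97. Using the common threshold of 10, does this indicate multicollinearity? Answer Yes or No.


The threshold is 10.
VIF = 1.97 is < 10.
Multicollinearity indication: No.

No


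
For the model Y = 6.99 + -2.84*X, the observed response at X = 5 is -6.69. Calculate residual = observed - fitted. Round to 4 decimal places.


Fitted value at X = 5 is yhat = 6.99 + -2.84*5 = -7.2100.
Residual = -6.69 - -7.2100 = 0.5200.

0.5200


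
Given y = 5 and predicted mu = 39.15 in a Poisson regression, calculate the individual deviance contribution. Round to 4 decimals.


y/mu = 5/39.15 = 0.127714 (approx.), and ln(5/39.15) = -2.057963.
y * ln(y/mu) = 5 * -2.057963 = -10.289815.
y - mu = -34.15.
D = 2 * (-10.289815 - -34.15) = 47.720370, which rounds to 47.7204.

47.7204


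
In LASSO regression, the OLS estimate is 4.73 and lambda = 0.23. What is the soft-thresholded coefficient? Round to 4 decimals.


Absolute value: |4.73| = 4.73.
Compare to lambda = 0.23.
Since |beta| > lambda, coefficient = sign(beta)*(|beta| - lambda) = 4.5000.

4.5000


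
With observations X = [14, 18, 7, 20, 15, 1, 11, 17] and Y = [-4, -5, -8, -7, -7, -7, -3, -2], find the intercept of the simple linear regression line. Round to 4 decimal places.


First find the slope: b1 = 0.1170.
Means: xbar = 12.8750, ybar = -5.3750.
b0 = ybar - b1 * xbar = -5.3750 - 0.1170 * 12.8750 = -6.8812.

-6.8812


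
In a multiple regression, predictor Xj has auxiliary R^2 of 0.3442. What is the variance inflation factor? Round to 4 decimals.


Using VIF = 1/(1 - R^2_j):
1 - 0.3442 = 0.6558.
VIF = 1.5249.

1.5249


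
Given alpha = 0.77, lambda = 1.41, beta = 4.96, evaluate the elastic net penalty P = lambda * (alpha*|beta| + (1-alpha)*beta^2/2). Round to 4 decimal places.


alpha * |beta| = 0.77 * 4.96 = 3.8192.
(1-alpha) * beta^2/2 = 0.23 * 24.6016/2 = 2.8292.
Total = 1.41 * (3.8192 + 2.8292) = 9.3742.

9.3742


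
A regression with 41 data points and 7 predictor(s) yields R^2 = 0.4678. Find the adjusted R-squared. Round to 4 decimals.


Using the formula:
(1 - 0.4678) = 0.5322.
Multiply by 40/33: 0.5322 * 40 = 21.2880, then 21.2880 / 33 = 0.6451.
Adj R^2 = 1 - 0.6451 = 0.3549.

0.3549


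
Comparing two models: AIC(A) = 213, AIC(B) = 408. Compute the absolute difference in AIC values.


Absolute difference = |213 - 408| = 195.
The model with lower AIC (A) is preferred.

195


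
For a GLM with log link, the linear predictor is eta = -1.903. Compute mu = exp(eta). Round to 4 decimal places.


mu = exp(eta) = exp(-1.903).
= 0.1491.

0.1491


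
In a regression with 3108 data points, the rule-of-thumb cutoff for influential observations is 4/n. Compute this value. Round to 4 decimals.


The threshold is 4/n.
4/3108 = 0.0013.

0.0013


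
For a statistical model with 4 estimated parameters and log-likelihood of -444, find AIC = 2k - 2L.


AIC = 2k - 2*loglik = 2(4) - 2(-444).
= 8 + 888 = 896.

896


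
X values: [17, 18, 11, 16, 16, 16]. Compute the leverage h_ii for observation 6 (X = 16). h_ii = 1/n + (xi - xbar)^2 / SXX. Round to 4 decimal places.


Compute xbar = 15.6667 with n = 6 observations.
SXX = 29.3333.
Leverage = 1/6 + (16 - 15.6667)^2/29.3333 = 0.1705.

0.1705


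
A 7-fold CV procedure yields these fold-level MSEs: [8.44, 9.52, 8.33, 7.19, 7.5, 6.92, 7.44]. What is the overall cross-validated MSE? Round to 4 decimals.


Sum of fold MSEs = 55.3400.
Average = 55.3400 / 7 = 7.9057.

7.9057


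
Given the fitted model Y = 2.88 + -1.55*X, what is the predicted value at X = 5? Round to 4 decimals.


Predicted value:
Y = 2.88 + (-1.55)(5) = 2.88 + -7.7500 = -4.8700.

-4.8700


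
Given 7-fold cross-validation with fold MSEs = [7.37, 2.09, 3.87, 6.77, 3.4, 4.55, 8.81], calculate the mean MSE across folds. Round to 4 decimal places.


Sum of fold MSEs = 36.8600.
Average = 36.8600 / 7 = 5.2657.

5.2657


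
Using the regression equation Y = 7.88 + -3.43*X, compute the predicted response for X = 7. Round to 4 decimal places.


Substitute X = 7 into the equation:
Y = 7.88 + -3.43 * 7 = 7.88 + -24.0100 = -16.1300.

-16.1300


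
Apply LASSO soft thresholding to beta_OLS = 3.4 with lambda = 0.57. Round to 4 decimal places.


|beta_OLS| = 3.4.
lambda = 0.57.
Since |beta| > lambda, coefficient = sign(beta)*(|beta| - lambda) = 2.8300.
Result = 2.8300.

2.8300


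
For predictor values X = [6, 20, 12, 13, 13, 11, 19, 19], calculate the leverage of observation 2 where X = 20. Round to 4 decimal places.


Mean of X: xbar = 14.1250.
SXX = 164.8750.
For X = 20: h = 1/8 + (20 - 14.1250)^2/164.8750 = 0.3343.

0.3343


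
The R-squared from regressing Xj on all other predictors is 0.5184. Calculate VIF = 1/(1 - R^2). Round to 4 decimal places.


Denominator: 1 - 0.5184 = 0.4816.
VIF = 1 / 0.4816 = 2.0764.

2.0764


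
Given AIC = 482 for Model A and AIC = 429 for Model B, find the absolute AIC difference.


|AIC_A - AIC_B| = |482 - 429| = 53.
Model B is preferred (lower AIC).

53


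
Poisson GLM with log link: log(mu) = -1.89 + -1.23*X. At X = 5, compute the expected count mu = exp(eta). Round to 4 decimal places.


eta = -1.89 + -1.23 * 5 = -8.0400.
mu = exp(-8.0400) = 0.0003.

0.0003


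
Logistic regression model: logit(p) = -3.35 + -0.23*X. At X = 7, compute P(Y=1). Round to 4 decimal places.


Linear predictor: z = -3.35 + -0.23 * 7 = -4.9600.
P = 1/(1 + exp(4.9600)) = 1/(1 + 142.5938) = 0.0070.

0.0070


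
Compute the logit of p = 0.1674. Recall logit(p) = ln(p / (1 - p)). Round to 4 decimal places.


The odds are p/(1-p) = 0.1674 / 0.8326 = 0.2011.
logit(p) = ln(0.2011) = -1.6042.

-1.6042


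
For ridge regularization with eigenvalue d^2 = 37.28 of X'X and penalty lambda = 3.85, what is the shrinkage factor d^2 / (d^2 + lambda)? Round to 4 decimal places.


Denominator = d^2 + lambda = 37.28 + 3.85 = 41.1300.
Shrinkage = 37.28 / 41.1300 = 0.9064.

0.9064


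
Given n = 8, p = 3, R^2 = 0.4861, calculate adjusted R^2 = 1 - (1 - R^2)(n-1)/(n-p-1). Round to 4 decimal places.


Using the formula:
(1 - 0.4861) = 0.5139.
Multiply by 7/4: 0.5139 * 7 = 3.5973, then 3.5973 / 4 = 0.8993.
Adj R^2 = 1 - 0.8993 = 0.1007.

0.1007


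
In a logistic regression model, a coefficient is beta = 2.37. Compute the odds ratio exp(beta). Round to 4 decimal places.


Odds ratio = exp(beta) = exp(2.37).
= 10.6974.

10.6974


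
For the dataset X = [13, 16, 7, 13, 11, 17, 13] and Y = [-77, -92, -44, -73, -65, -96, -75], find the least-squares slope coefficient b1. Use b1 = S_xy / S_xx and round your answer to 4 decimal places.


Calculate xbar = 12.8571, ybar = -74.5714.
S_xx = 64.8571, S_xy = -340.5714.
Using b1 = S_xy / S_xx = -340.5714 / 64.8571, we get b1 = -5.2511.

-5.2511


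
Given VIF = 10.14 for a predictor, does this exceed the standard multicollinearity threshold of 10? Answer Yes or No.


Check: VIF = 10.14 vs threshold = 10.
Since 10.14 >= 10, the answer is Yes.

Yes


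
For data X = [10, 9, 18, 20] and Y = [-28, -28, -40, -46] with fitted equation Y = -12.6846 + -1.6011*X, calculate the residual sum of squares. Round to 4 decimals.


Compute predicted values, then residuals = yi - yhat_i.
Residuals: [0.6956, -0.9055, 1.5044, -1.2934].
SSres = sum(residual^2) = 5.2399.

5.2399
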